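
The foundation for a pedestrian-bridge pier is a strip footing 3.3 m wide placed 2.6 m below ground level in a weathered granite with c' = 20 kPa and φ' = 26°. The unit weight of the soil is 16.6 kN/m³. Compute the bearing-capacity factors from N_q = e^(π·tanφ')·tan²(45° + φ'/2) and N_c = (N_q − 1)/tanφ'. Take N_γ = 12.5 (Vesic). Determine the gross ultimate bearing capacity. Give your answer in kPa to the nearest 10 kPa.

tan26° = 0.4877, so N_q = e^(π×0.4877)·tan²(58°) = 4.629 × 2.561 = 11.85.
N_c = (11.85 − 1)/tan26° = 22.25.
q = γ·D_f = 16.6 × 2.6 = 43.16 kPa.
c·N_c = 20 × 22.254 = 445.09 kPa
q·N_q = 43.16 × 11.854 = 511.63 kPa
0.5·γ·B·N_γ = 0.5 × 16.6 × 3.3 × 12.5 = 342.38 kPa
q_ult = 445.09 + 511.63 + 342.38 = 1299.1 kPa.

q_ult ≈ 1300 kPa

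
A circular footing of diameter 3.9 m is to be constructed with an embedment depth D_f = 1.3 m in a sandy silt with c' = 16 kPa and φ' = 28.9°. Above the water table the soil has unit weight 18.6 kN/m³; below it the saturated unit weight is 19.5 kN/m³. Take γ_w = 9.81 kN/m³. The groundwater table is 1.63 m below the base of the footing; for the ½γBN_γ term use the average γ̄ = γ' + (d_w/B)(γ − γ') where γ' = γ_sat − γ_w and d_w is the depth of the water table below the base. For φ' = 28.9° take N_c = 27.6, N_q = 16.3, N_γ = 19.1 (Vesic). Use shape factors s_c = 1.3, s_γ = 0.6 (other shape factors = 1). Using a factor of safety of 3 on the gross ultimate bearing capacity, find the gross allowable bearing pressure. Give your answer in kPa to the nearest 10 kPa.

q_all ≈ 420 kPa

q = γ·D_f = 18.6 × 1.3 = 24.18 kPa.
γ' = 9.69 kN/m³; averaging over the depth B below the base, γ̄ = γ' + (d_w/B)(γ − γ') = 13.414 kN/m³.
c·N_c·s_c = 16 × 27.6 × 1.3 = 574.08 kPa
q·N_q = 24.18 × 16.3 = 394.13 kPa
0.5·γ·B·N_γ·s_γ = 0.5 × 13.414 × 3.9 × 19.1 × 0.6 = 299.76 kPa
q_ult = 574.08 + 394.13 + 299.76 = 1268 kPa.
q_all = 1268 / 3 = 422.66 kPa.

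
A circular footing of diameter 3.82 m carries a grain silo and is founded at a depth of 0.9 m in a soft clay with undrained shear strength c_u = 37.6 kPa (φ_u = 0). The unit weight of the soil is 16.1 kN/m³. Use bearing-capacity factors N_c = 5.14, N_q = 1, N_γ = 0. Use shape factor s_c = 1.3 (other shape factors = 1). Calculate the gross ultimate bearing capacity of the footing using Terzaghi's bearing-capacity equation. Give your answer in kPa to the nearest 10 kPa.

Overburden at base level: q = 16.1 × 0.9 = 14.49 kPa.
Cohesion term c·N_c·s_c = 37.6 × 5.14 × 1.3 = 251.24 kPa; surcharge term q·N_q = 14.49 × 1 = 14.49 kPa.
q_ult = 251.24 + 14.49 = 265.73 kPa.

q_ult ≈ 270 kPa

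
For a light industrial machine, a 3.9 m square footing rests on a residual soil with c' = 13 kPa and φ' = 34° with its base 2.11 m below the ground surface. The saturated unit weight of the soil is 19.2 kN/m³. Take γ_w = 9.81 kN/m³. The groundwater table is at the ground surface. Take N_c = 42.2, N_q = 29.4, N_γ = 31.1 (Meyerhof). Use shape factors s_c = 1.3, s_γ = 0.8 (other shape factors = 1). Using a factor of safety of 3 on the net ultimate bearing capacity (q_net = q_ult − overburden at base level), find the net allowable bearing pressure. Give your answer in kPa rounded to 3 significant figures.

q_all(net) ≈ 577 kPa

With the water table at the surface the whole profile is submerged: γ' = 19.2 − 9.81 = 9.39 kN/m³, so q = γ'·D_f = 19.813 kPa; the same γ' applies in the ½γBN_γ term.
q_ult = c·N_c·s_c + q·N_q + 0.5·γ·B·N_γ·s_γ
     = 13 × 42.2 × 1.3 + 19.813 × 29.4 + 0.5 × 9.39 × 3.9 × 31.1 × 0.8
     = 713.18 + 582.5 + 455.57 = 1751.2 kPa.
q_net = 1751.2 − 19.813 = 1731.4 kPa.
q_all(net) = 1731.4 / 3 = 577.14 kPa.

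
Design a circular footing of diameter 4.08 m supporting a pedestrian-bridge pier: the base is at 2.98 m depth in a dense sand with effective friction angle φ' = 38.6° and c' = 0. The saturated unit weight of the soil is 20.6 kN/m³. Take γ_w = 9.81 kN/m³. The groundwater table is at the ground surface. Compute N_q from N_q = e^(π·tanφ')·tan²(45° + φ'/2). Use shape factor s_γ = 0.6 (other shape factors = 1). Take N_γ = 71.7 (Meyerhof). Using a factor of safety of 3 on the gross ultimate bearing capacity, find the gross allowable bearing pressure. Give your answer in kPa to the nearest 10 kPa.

N_q = e^(π·tan38.6°)·tan²(64.3°) = 53.01.
With the water table at the surface the whole profile is submerged: γ' = 20.6 − 9.81 = 10.79 kN/m³, so q = γ'·D_f = 32.154 kPa; the same γ' applies in the ½γBN_γ term.
q_ult = q·N_q + 0.5·γ·B·N_γ·s_γ
     = 32.154 × 53.014 + 0.5 × 10.79 × 4.08 × 71.7 × 0.6
     = 1704.6 + 946.94 = 2651.6 kPa.
q_all = 2651.6 / 3 = 883.86 kPa.

q_all ≈ 880 kPa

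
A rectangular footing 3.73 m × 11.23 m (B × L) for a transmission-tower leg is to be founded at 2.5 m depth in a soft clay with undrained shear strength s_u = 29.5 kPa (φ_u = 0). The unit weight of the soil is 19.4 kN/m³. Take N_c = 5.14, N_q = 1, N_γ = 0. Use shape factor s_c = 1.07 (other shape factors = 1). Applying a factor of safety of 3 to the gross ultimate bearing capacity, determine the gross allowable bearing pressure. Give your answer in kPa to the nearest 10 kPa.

q_all ≈ 70 kPa

q = γ·D_f = 19.4 × 2.5 = 48.5 kPa.
c·N_c·s_c = 29.5 × 5.14 × 1.07 = 162.24 kPa
q·N_q = 48.5 × 1 = 48.5 kPa
q_ult = 162.24 + 48.5 = 210.74 kPa.
q_all = q_ult / FS = 210.74 / 3 = 70.248 kPa.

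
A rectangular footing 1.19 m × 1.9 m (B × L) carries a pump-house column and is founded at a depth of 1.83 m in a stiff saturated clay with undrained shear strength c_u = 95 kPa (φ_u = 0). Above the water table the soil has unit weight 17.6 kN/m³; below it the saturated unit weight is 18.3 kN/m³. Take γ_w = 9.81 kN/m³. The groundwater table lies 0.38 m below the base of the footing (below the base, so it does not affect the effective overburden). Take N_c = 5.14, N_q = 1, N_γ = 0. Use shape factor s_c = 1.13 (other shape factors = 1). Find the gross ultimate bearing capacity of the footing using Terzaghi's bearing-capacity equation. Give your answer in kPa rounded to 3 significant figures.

q_ult ≈ 584 kPa

Overburden at base level: q = 17.6 × 1.83 = 32.208 kPa.
Cohesion term c·N_c·s_c = 95 × 5.14 × 1.13 = 551.78 kPa; surcharge term q·N_q = 32.208 × 1 = 32.208 kPa.
q_ult = 551.78 + 32.208 = 583.99 kPa.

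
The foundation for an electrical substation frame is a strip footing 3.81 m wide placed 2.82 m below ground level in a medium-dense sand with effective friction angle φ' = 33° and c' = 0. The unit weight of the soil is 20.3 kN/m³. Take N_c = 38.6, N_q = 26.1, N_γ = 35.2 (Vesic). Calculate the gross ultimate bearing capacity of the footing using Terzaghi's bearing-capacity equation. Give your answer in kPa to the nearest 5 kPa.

q_ult ≈ 2855 kPa

Overburden at base level: q = 20.3 × 2.82 = 57.246 kPa.
Surcharge term q·N_q = 57.246 × 26.1 = 1494.1 kPa; self-weight term 0.5·γ·B·N_γ = 0.5 × 20.3 × 3.81 × 35.2 = 1361.2 kPa.
q_ult = 1494.1 + 1361.2 = 2855.4 kPa.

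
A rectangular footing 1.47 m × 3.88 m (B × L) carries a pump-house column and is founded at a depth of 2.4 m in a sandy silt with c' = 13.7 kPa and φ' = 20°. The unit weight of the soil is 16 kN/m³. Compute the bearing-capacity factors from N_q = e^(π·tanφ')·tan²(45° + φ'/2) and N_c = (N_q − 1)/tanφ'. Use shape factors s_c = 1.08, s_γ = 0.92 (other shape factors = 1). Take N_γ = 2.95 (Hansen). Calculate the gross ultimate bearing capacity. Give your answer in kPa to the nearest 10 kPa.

q_ult ≈ 500 kPa

tan20° = 0.364, so N_q = e^(π×0.364)·tan²(55°) = 3.138 × 2.04 = 6.4.
N_c = (6.4 − 1)/tan20° = 14.83.
q = γ·D_f = 16 × 2.4 = 38.4 kPa.
c·N_c·s_c = 13.7 × 14.835 × 1.08 = 219.49 kPa
q·N_q = 38.4 × 6.3994 = 245.74 kPa
0.5·γ·B·N_γ·s_γ = 0.5 × 16 × 1.47 × 2.95 × 0.92 = 31.917 kPa
q_ult = 219.49 + 245.74 + 31.917 = 497.15 kPa.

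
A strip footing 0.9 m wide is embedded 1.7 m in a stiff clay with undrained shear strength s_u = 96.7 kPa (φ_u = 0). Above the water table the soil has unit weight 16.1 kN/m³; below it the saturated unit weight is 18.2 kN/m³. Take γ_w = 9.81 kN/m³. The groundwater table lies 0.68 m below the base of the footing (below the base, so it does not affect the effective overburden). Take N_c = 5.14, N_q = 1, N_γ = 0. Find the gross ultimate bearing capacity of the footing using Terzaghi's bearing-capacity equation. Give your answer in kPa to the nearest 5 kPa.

q_ult ≈ 525 kPa

Overburden at base level: q = 16.1 × 1.7 = 27.37 kPa.
Cohesion term c·N_c = 96.7 × 5.14 = 497.04 kPa; surcharge term q·N_q = 27.37 × 1 = 27.37 kPa.
q_ult = 497.04 + 27.37 = 524.41 kPa.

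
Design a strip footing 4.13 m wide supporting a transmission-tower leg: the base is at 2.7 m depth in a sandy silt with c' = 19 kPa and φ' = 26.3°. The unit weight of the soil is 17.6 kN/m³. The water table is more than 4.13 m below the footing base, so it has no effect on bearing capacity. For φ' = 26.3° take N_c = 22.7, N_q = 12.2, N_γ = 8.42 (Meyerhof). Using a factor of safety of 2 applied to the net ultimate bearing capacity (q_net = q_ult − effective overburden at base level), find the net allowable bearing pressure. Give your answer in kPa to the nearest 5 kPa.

q_all(net) ≈ 635 kPa

Effective surcharge at the founding depth q = γ·D_f = 17.6 × 2.7 = 47.52 kPa.
q_ult = c·N_c + q·N_q + 0.5·γ·B·N_γ
     = 19 × 22.7 + 47.52 × 12.2 + 0.5 × 17.6 × 4.13 × 8.42
     = 431.3 + 579.74 + 306.02 = 1317.1 kPa.
Net ultimate: q_net = 1317.1 − 47.52 = 1269.5 kPa.
q_all(net) = 1269.5 / 2 = 634.77 kPa.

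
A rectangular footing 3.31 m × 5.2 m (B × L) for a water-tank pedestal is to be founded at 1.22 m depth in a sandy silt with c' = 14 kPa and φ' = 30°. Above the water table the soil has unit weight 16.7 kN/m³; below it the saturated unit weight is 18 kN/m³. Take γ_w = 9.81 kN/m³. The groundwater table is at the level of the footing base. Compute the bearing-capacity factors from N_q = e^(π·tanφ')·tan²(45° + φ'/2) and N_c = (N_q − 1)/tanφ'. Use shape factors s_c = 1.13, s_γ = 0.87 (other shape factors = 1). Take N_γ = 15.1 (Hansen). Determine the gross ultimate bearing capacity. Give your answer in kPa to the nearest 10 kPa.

tan30° = 0.5774, so N_q = e^(π×0.5774)·tan²(60°) = 6.134 × 3.0 = 18.4.
N_c = (18.4 − 1)/tan30° = 30.14.
Effective surcharge at the founding depth q = γ·D_f = 16.7 × 1.22 = 20.374 kPa.
The water table coincides with the base, so in the self-weight term γ → γ' = 8.19 kN/m³.
q_ult = c·N_c·s_c + q·N_q + 0.5·γ·B·N_γ·s_γ
     = 14 × 30.14 × 1.13 + 20.374 × 18.401 + 0.5 × 8.19 × 3.31 × 15.1 × 0.87
     = 476.81 + 374.9 + 178.06 = 1029.8 kPa.

q_ult ≈ 1030 kPa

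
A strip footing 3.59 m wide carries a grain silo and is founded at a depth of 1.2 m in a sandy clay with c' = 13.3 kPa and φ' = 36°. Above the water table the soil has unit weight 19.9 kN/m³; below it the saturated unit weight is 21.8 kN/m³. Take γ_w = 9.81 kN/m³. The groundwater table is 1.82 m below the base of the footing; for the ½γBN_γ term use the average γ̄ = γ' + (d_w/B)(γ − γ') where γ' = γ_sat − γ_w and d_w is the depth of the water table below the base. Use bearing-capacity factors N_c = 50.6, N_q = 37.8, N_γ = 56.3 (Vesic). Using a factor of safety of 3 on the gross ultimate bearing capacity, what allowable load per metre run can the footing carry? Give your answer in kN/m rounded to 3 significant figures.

Effective surcharge at the founding depth q = γ·D_f = 19.9 × 1.2 = 23.88 kPa.
With d_w = 1.82 m < B, γ̄ = 11.99 + (1.82/3.59) × (19.9 − 11.99) = 16 kN/m³.
q_ult = c·N_c + q·N_q + 0.5·γ·B·N_γ
     = 13.3 × 50.6 + 23.88 × 37.8 + 0.5 × 16 × 3.59 × 56.3
     = 672.98 + 902.66 + 1616.9 = 3192.6 kPa.
Gross allowable pressure q_all = 3192.6 / 3 = 1064.2 kPa.
Allowable wall load = q_all × B = 1064.2 × 3.59 = 3820.5 kN per metre run.

≈ 3820 kN/m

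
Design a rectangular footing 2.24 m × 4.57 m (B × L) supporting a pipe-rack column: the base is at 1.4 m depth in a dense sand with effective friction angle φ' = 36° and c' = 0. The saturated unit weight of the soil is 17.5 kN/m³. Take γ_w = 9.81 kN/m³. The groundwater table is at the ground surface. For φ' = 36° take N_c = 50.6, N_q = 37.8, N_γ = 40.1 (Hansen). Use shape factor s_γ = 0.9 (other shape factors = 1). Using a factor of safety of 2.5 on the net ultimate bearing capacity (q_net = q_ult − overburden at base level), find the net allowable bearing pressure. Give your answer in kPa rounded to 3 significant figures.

q_all(net) ≈ 283 kPa

Water table at ground surface, so effective unit weight γ' = 17.5 − 9.81 = 7.69 kN/m³ is used throughout; overburden q = 7.69 × 1.4 = 10.766 kPa; the same γ' applies in the ½γBN_γ term.
Surcharge term q·N_q = 10.766 × 37.8 = 406.95 kPa; self-weight term 0.5·γ·B·N_γ·s_γ = 0.5 × 7.69 × 2.24 × 40.1 × 0.9 = 310.84 kPa.
q_ult = 406.95 + 310.84 = 717.79 kPa.
q_net = 717.79 − 10.766 = 707.02 kPa.
q_all(net) = 707.02 / 2.5 = 282.81 kPa.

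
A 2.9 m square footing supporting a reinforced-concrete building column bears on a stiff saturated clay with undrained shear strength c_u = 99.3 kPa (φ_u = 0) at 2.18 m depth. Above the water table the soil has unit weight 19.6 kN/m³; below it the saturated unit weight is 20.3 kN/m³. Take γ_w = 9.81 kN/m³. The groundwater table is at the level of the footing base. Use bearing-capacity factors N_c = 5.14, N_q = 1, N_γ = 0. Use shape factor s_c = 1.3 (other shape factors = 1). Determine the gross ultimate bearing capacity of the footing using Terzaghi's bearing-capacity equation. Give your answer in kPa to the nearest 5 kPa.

Overburden at base level: q = 19.6 × 2.18 = 42.728 kPa.
Cohesion term c·N_c·s_c = 99.3 × 5.14 × 1.3 = 663.52 kPa; surcharge term q·N_q = 42.728 × 1 = 42.728 kPa.
q_ult = 663.52 + 42.728 = 706.25 kPa.

q_ult ≈ 705 kPa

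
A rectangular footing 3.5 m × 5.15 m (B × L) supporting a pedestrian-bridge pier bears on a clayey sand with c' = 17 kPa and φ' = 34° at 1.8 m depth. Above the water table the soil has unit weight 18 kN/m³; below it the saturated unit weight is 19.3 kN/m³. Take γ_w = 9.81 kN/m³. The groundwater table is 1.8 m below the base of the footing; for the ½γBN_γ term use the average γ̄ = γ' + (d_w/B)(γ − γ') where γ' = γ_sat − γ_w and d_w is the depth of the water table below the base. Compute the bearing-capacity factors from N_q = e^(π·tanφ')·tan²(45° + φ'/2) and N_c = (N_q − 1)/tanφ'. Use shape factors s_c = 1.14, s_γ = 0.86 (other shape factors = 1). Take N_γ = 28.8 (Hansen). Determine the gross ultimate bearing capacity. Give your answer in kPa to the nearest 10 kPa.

q_ult ≈ 2370 kPa

tan34° = 0.6745, so N_q = e^(π×0.6745)·tan²(62°) = 8.323 × 3.537 = 29.44.
N_c = (29.44 − 1)/tan34° = 42.16.
q = γ·D_f = 18 × 1.8 = 32.4 kPa.
γ' = 9.49 kN/m³; averaging over the depth B below the base, γ̄ = γ' + (d_w/B)(γ − γ') = 13.867 kN/m³.
c·N_c·s_c = 17 × 42.164 × 1.14 = 817.13 kPa
q·N_q = 32.4 × 29.44 = 953.85 kPa
0.5·γ·B·N_γ·s_γ = 0.5 × 13.867 × 3.5 × 28.8 × 0.86 = 601.03 kPa
q_ult = 817.13 + 953.85 + 601.03 = 2372 kPa.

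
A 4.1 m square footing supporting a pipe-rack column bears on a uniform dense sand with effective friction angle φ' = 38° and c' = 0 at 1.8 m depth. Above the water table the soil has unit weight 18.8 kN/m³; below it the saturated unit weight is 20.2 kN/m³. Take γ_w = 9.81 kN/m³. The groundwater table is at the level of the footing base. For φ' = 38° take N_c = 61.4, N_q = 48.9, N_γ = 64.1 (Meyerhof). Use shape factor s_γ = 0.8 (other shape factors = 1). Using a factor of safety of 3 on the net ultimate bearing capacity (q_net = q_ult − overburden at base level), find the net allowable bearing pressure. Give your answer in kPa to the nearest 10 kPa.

q_all(net) ≈ 900 kPa

Effective surcharge at the founding depth q = γ·D_f = 18.8 × 1.8 = 33.84 kPa.
The water table coincides with the base, so in the self-weight term γ → γ' = 10.39 kN/m³.
q_ult = q·N_q + 0.5·γ·B·N_γ·s_γ
     = 33.84 × 48.9 + 0.5 × 10.39 × 4.1 × 64.1 × 0.8
     = 1654.8 + 1092.2 = 2747 kPa.
q_net = 2747 − 33.84 = 2713.2 kPa.
q_all(net) = 2713.2 / 3 = 904.39 kPa.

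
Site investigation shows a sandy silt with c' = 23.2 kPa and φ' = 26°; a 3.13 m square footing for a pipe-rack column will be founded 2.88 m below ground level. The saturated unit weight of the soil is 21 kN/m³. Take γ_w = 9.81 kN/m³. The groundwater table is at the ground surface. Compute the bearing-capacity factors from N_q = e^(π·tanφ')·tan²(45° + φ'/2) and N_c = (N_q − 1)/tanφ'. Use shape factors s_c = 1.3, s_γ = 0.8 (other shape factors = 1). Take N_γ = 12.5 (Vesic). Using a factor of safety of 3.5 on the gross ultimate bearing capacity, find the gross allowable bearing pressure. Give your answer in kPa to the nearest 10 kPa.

N_q = e^(π·tan26°)·tan²(58°) = 11.85; N_c = (N_q − 1)/tanφ' = 22.25.
Water table at ground surface, so effective unit weight γ' = 21 − 9.81 = 11.19 kN/m³ is used throughout; overburden q = 11.19 × 2.88 = 32.227 kPa; the same γ' applies in the ½γBN_γ term.
Cohesion term c·N_c·s_c = 23.2 × 22.254 × 1.3 = 671.19 kPa; surcharge term q·N_q = 32.227 × 11.854 = 382.03 kPa; self-weight term 0.5·γ·B·N_γ·s_γ = 0.5 × 11.19 × 3.13 × 12.5 × 0.8 = 175.12 kPa.
q_ult = 671.19 + 382.03 + 175.12 = 1228.3 kPa.
q_all = 1228.3 / 3.5 = 350.96 kPa.

q_all ≈ 350 kPa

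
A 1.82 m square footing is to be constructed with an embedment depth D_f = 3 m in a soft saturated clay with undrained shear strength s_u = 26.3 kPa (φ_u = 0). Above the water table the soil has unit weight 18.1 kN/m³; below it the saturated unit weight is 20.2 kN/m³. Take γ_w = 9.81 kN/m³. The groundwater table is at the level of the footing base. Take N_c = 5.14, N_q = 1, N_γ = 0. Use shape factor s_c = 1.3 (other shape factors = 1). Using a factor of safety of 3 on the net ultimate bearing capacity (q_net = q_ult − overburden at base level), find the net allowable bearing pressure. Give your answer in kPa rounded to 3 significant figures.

q_all(net) ≈ 58.6 kPa

Effective surcharge at the founding depth q = γ·D_f = 18.1 × 3 = 54.3 kPa.
q_ult = c·N_c·s_c + q·N_q
     = 26.3 × 5.14 × 1.3 + 54.3 × 1
     = 175.74 + 54.3 = 230.04 kPa.
q_net = 230.04 − 54.3 = 175.74 kPa.
q_all(net) = 175.74 / 3 = 58.579 kPa.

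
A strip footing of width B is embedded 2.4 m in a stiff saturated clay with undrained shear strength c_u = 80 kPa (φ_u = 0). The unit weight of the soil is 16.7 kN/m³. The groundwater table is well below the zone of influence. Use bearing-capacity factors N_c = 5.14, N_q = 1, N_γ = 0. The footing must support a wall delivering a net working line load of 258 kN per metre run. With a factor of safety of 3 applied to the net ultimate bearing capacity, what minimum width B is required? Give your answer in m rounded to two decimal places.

B = 1.88 m

q = γ·D_f = 16.7 × 2.4 = 40.08 kPa.
c·N_c = 80 × 5.14 = 411.2 kPa
q·N_q = 40.08 × 1 = 40.08 kPa
q_ult = 411.2 + 40.08 = 451.28 kPa.
For φ = 0 the ½γBN_γ term vanishes, so q_ult is independent of B. q_net = 451.28 − 40.08 = 411.2 kPa; q_all(net) = 411.2/3 = 137.07 kPa.
Required width B = w / q_all(net) = 258 / 137.07 = 1.882 m.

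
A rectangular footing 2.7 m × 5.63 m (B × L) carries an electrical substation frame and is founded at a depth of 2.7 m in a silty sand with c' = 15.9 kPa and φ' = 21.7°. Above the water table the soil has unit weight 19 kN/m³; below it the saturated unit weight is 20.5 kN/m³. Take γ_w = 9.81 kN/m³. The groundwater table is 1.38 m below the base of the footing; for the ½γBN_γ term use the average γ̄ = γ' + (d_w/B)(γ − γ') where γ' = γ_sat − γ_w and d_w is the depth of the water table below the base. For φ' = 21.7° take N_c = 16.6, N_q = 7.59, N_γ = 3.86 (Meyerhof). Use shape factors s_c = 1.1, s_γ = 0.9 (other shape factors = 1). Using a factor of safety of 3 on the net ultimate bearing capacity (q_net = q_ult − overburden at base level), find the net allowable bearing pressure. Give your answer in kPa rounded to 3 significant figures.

q_all(net) ≈ 233 kPa

Effective surcharge at the founding depth q = γ·D_f = 19 × 2.7 = 51.3 kPa.
With d_w = 1.38 m < B, γ̄ = 10.69 + (1.38/2.7) × (19 − 10.69) = 14.937 kN/m³.
q_ult = c·N_c·s_c + q·N_q + 0.5·γ·B·N_γ·s_γ
     = 15.9 × 16.6 × 1.1 + 51.3 × 7.59 + 0.5 × 14.937 × 2.7 × 3.86 × 0.9
     = 290.33 + 389.37 + 70.055 = 749.76 kPa.
q_net = 749.76 − 51.3 = 698.46 kPa.
q_all(net) = 698.46 / 3 = 232.82 kPa.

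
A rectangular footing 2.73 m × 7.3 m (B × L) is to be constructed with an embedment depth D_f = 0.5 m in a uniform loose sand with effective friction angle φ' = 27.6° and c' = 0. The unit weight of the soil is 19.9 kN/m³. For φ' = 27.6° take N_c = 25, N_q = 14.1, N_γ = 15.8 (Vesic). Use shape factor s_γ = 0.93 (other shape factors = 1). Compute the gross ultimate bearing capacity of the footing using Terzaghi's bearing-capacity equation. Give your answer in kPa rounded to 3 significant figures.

q_ult ≈ 539 kPa

Overburden at base level: q = 19.9 × 0.5 = 9.95 kPa.
Surcharge term q·N_q = 9.95 × 14.1 = 140.29 kPa; self-weight term 0.5·γ·B·N_γ·s_γ = 0.5 × 19.9 × 2.73 × 15.8 × 0.93 = 399.14 kPa.
q_ult = 140.29 + 399.14 = 539.44 kPa.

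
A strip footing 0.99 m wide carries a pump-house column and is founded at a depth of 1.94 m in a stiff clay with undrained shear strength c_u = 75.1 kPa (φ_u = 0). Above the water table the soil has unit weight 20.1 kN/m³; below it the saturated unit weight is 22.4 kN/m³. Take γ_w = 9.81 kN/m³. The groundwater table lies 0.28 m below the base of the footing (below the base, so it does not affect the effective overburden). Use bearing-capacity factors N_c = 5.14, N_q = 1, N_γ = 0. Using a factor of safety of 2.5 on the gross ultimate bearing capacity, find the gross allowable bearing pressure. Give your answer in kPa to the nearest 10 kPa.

q_all ≈ 170 kPa

Effective surcharge at the founding depth q = γ·D_f = 20.1 × 1.94 = 38.994 kPa.
q_ult = c·N_c + q·N_q
     = 75.1 × 5.14 + 38.994 × 1
     = 386.01 + 38.994 = 425.01 kPa.
q_all = 425.01 / 2.5 = 170 kPa.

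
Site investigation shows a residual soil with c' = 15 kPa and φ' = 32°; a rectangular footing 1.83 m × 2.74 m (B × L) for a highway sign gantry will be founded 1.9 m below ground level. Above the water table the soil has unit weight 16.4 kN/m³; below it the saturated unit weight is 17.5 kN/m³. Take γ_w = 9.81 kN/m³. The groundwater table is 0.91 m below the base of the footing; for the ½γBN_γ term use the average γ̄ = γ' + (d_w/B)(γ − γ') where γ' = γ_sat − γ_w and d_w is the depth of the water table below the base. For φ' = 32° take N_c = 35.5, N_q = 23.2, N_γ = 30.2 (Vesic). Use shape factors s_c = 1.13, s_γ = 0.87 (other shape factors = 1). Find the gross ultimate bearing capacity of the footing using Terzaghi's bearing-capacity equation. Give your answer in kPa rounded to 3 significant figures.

Overburden at base level: q = 16.4 × 1.9 = 31.16 kPa.
The water table is 0.91 m below the base (< B = 1.83 m), so the ½γBN_γ term uses γ̄ = γ' + (d_w/B)(γ − γ') = 7.69 + (0.91/1.83)(16.4 − 7.69) = 12.021 kN/m³.
Cohesion term c·N_c·s_c = 15 × 35.5 × 1.13 = 601.72 kPa; surcharge term q·N_q = 31.16 × 23.2 = 722.91 kPa; self-weight term 0.5·γ·B·N_γ·s_γ = 0.5 × 12.021 × 1.83 × 30.2 × 0.87 = 289 kPa.
q_ult = 601.72 + 722.91 + 289 = 1613.6 kPa.

q_ult ≈ 1610 kPa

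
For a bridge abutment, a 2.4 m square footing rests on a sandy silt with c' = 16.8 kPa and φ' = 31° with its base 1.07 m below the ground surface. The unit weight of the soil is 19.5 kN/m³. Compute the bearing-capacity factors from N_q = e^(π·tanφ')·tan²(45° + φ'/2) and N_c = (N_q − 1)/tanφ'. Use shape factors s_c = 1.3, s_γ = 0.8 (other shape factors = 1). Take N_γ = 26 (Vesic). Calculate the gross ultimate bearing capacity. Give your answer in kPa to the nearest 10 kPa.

tan31° = 0.6009, so N_q = e^(π×0.6009)·tan²(60.5°) = 6.604 × 3.124 = 20.63.
N_c = (20.63 − 1)/tan31° = 32.67.
Effective surcharge at the founding depth q = γ·D_f = 19.5 × 1.07 = 20.865 kPa.
q_ult = c·N_c·s_c + q·N_q + 0.5·γ·B·N_γ·s_γ
     = 16.8 × 32.671 × 1.3 + 20.865 × 20.631 + 0.5 × 19.5 × 2.4 × 26 × 0.8
     = 713.54 + 430.46 + 486.72 = 1630.7 kPa.

q_ult ≈ 1630 kPa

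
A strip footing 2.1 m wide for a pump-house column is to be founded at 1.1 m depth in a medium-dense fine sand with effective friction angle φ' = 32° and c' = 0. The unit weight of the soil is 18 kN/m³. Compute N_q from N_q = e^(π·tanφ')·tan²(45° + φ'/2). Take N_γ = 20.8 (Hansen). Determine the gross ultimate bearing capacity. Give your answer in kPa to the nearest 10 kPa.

q_ult ≈ 850 kPa

tan32° = 0.6249, so N_q = e^(π×0.6249)·tan²(61°) = 7.121 × 3.255 = 23.18.
q = γ·D_f = 18 × 1.1 = 19.8 kPa.
q·N_q = 19.8 × 23.177 = 458.9 kPa
0.5·γ·B·N_γ = 0.5 × 18 × 2.1 × 20.8 = 393.12 kPa
q_ult = 458.9 + 393.12 = 852.02 kPa.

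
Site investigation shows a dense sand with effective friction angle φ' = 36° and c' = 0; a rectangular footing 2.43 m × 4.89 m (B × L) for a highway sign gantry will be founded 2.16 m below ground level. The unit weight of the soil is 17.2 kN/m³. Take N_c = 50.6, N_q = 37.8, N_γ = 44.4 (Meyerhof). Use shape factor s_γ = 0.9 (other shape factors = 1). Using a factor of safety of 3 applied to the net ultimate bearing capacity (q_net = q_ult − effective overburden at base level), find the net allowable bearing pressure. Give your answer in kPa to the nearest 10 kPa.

q_all(net) ≈ 730 kPa

Effective surcharge at the founding depth q = γ·D_f = 17.2 × 2.16 = 37.152 kPa.
q_ult = q·N_q + 0.5·γ·B·N_γ·s_γ
     = 37.152 × 37.8 + 0.5 × 17.2 × 2.43 × 44.4 × 0.9
     = 1404.3 + 835.08 = 2239.4 kPa.
Net ultimate: q_net = 2239.4 − 37.152 = 2202.3 kPa.
q_all(net) = 2202.3 / 3 = 734.09 kPa.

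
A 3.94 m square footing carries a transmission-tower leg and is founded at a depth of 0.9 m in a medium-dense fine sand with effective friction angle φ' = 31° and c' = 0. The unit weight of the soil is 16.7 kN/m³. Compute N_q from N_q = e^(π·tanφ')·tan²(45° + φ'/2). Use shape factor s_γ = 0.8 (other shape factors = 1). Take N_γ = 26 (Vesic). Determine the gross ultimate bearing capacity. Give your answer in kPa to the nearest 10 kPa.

tan31° = 0.6009, so N_q = e^(π×0.6009)·tan²(60.5°) = 6.604 × 3.124 = 20.63.
q = γ·D_f = 16.7 × 0.9 = 15.03 kPa.
q·N_q = 15.03 × 20.631 = 310.08 kPa
0.5·γ·B·N_γ·s_γ = 0.5 × 16.7 × 3.94 × 26 × 0.8 = 684.3 kPa
q_ult = 310.08 + 684.3 = 994.38 kPa.

q_ult ≈ 990 kPa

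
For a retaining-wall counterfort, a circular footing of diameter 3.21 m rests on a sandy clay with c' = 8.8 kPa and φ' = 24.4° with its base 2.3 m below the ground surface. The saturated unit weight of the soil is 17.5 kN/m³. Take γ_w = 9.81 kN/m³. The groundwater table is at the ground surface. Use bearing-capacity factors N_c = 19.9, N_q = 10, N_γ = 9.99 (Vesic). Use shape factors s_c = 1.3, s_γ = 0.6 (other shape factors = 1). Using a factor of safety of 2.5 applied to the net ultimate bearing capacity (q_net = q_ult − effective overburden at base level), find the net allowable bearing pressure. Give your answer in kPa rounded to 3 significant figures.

γ' = 17.5 − 9.81 = 7.69 kN/m³ (submerged throughout). q = 7.69 × 2.3 = 17.687 kPa; the same γ' applies in the ½γBN_γ term.
c·N_c·s_c = 8.8 × 19.9 × 1.3 = 227.66 kPa
q·N_q = 17.687 × 10 = 176.87 kPa
0.5·γ·B·N_γ·s_γ = 0.5 × 7.69 × 3.21 × 9.99 × 0.6 = 73.981 kPa
q_ult = 227.66 + 176.87 + 73.981 = 478.51 kPa.
Net ultimate: q_net = 478.51 − 17.687 = 460.82 kPa.
q_all(net) = 460.82 / 2.5 = 184.33 kPa.

q_all(net) ≈ 184 kPa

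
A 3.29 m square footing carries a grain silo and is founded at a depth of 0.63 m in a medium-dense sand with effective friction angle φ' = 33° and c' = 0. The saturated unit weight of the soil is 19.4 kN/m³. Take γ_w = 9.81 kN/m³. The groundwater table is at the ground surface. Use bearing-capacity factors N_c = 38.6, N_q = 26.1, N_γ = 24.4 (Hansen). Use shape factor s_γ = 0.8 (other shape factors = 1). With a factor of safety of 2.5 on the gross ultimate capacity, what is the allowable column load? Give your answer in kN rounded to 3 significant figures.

γ' = 19.4 − 9.81 = 9.59 kN/m³ (submerged throughout). q = 9.59 × 0.63 = 6.0417 kPa; the same γ' applies in the ½γBN_γ term.
q·N_q = 6.0417 × 26.1 = 157.69 kPa
0.5·γ·B·N_γ·s_γ = 0.5 × 9.59 × 3.29 × 24.4 × 0.8 = 307.94 kPa
q_ult = 157.69 + 307.94 = 465.63 kPa.
Gross allowable pressure q_all = 465.63 / 2.5 = 186.25 kPa.
Footing area = 10.8241 m², so allowable column load = 186.25 × 10.8241 = 2016 kN.

P_all ≈ 2020 kN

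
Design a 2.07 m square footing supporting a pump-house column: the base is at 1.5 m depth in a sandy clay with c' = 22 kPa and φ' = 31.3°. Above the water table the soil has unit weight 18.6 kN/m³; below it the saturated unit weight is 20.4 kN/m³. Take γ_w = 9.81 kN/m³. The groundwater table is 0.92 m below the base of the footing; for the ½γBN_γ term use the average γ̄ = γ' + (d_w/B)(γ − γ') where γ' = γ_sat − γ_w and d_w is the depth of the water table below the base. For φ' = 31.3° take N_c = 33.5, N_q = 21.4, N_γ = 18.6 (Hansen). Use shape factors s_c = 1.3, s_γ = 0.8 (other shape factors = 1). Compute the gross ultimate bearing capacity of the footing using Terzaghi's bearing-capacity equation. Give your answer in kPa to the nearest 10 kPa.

Overburden at base level: q = 18.6 × 1.5 = 27.9 kPa.
The water table is 0.92 m below the base (< B = 2.07 m), so the ½γBN_γ term uses γ̄ = γ' + (d_w/B)(γ − γ') = 10.59 + (0.92/2.07)(18.6 − 10.59) = 14.15 kN/m³.
Cohesion term c·N_c·s_c = 22 × 33.5 × 1.3 = 958.1 kPa; surcharge term q·N_q = 27.9 × 21.4 = 597.06 kPa; self-weight term 0.5·γ·B·N_γ·s_γ = 0.5 × 14.15 × 2.07 × 18.6 × 0.8 = 217.92 kPa.
q_ult = 958.1 + 597.06 + 217.92 = 1773.1 kPa.

q_ult ≈ 1770 kPa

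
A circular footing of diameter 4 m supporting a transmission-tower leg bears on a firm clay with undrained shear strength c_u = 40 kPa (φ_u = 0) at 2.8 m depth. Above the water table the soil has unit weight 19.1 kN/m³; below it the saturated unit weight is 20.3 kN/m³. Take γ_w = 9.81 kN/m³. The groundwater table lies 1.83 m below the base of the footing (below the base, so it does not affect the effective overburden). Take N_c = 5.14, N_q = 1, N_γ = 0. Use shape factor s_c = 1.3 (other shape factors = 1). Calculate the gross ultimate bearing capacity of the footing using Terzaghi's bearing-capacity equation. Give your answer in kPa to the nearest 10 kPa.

Overburden at base level: q = 19.1 × 2.8 = 53.48 kPa.
Cohesion term c·N_c·s_c = 40 × 5.14 × 1.3 = 267.28 kPa; surcharge term q·N_q = 53.48 × 1 = 53.48 kPa.
q_ult = 267.28 + 53.48 = 320.76 kPa.

q_ult ≈ 320 kPa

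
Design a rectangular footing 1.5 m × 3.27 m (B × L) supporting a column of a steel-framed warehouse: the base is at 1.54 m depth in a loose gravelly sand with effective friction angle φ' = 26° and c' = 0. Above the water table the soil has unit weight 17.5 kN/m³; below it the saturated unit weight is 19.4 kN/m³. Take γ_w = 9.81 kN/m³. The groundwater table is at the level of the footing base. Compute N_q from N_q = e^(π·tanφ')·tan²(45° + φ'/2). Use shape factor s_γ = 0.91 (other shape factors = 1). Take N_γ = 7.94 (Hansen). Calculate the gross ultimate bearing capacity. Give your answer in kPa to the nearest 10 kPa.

tan26° = 0.4877, so N_q = e^(π×0.4877)·tan²(58°) = 4.629 × 2.561 = 11.85.
Effective surcharge at the founding depth q = γ·D_f = 17.5 × 1.54 = 26.95 kPa.
The water table coincides with the base, so in the self-weight term γ → γ' = 9.59 kN/m³.
q_ult = q·N_q + 0.5·γ·B·N_γ·s_γ
     = 26.95 × 11.854 + 0.5 × 9.59 × 1.5 × 7.94 × 0.91
     = 319.47 + 51.969 = 371.44 kPa.

q_ult ≈ 370 kPa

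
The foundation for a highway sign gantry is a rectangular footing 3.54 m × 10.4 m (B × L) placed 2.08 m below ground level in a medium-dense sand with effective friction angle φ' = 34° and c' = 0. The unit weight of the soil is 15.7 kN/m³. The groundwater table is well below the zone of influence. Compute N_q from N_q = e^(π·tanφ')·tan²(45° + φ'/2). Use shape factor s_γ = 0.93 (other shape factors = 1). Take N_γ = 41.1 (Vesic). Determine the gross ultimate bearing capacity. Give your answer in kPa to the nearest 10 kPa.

q_ult ≈ 2020 kPa

tan34° = 0.6745, so N_q = e^(π×0.6745)·tan²(62°) = 8.323 × 3.537 = 29.44.
Overburden at base level: q = 15.7 × 2.08 = 32.656 kPa.
Surcharge term q·N_q = 32.656 × 29.44 = 961.39 kPa; self-weight term 0.5·γ·B·N_γ·s_γ = 0.5 × 15.7 × 3.54 × 41.1 × 0.93 = 1062.2 kPa.
q_ult = 961.39 + 1062.2 = 2023.6 kPa.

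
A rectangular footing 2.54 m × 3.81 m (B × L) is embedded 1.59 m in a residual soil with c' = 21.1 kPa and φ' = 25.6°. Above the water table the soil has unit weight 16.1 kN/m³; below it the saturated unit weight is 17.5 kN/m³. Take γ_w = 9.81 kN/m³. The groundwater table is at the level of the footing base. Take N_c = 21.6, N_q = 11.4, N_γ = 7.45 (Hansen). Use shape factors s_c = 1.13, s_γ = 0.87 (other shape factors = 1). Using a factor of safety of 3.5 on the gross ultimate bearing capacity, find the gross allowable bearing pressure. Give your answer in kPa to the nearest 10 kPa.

q_all ≈ 250 kPa

q = γ·D_f = 16.1 × 1.59 = 25.599 kPa.
For the ½γBN_γ term take γ' = 17.5 − 9.81 = 7.69 kN/m³ (soil below base is submerged).
c·N_c·s_c = 21.1 × 21.6 × 1.13 = 515.01 kPa
q·N_q = 25.599 × 11.4 = 291.83 kPa
0.5·γ·B·N_γ·s_γ = 0.5 × 7.69 × 2.54 × 7.45 × 0.87 = 63.3 kPa
q_ult = 515.01 + 291.83 + 63.3 = 870.14 kPa.
q_all = 870.14 / 3.5 = 248.61 kPa.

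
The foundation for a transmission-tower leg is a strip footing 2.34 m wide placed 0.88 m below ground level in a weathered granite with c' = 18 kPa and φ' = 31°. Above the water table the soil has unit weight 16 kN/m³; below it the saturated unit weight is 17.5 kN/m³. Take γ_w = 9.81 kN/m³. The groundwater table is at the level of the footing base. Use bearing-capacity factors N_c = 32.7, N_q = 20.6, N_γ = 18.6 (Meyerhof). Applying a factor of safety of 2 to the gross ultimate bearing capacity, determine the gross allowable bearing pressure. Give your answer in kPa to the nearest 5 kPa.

q_all ≈ 525 kPa

Effective surcharge at the founding depth q = γ·D_f = 16 × 0.88 = 14.08 kPa.
The water table coincides with the base, so in the self-weight term γ → γ' = 7.69 kN/m³.
q_ult = c·N_c + q·N_q + 0.5·γ·B·N_γ
     = 18 × 32.7 + 14.08 × 20.6 + 0.5 × 7.69 × 2.34 × 18.6
     = 588.6 + 290.05 + 167.35 = 1046 kPa.
q_all = q_ult / FS = 1046 / 2 = 523 kPa.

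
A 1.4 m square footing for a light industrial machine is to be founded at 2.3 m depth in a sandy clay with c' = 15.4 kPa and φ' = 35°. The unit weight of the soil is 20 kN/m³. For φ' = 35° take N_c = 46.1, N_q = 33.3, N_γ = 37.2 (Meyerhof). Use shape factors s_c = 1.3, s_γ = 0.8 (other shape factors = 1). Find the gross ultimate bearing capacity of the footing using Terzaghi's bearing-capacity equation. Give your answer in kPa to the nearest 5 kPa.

q = γ·D_f = 20 × 2.3 = 46 kPa.
c·N_c·s_c = 15.4 × 46.1 × 1.3 = 922.92 kPa
q·N_q = 46 × 33.3 = 1531.8 kPa
0.5·γ·B·N_γ·s_γ = 0.5 × 20 × 1.4 × 37.2 × 0.8 = 416.64 kPa
q_ult = 922.92 + 1531.8 + 416.64 = 2871.4 kPa.

q_ult ≈ 2870 kPa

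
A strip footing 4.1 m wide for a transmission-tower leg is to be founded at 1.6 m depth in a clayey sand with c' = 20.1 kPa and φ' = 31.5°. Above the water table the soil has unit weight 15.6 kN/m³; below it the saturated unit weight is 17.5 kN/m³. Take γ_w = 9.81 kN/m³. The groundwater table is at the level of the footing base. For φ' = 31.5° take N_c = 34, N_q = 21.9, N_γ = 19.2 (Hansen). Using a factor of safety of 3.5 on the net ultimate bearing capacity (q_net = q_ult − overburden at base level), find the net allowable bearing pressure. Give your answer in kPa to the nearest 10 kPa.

q = γ·D_f = 15.6 × 1.6 = 24.96 kPa.
For the ½γBN_γ term take γ' = 17.5 − 9.81 = 7.69 kN/m³ (soil below base is submerged).
c·N_c = 20.1 × 34 = 683.4 kPa
q·N_q = 24.96 × 21.9 = 546.62 kPa
0.5·γ·B·N_γ = 0.5 × 7.69 × 4.1 × 19.2 = 302.68 kPa
q_ult = 683.4 + 546.62 + 302.68 = 1532.7 kPa.
q_net = 1532.7 − 24.96 = 1507.7 kPa.
q_all(net) = 1507.7 / 3.5 = 430.78 kPa.

q_all(net) ≈ 430 kPa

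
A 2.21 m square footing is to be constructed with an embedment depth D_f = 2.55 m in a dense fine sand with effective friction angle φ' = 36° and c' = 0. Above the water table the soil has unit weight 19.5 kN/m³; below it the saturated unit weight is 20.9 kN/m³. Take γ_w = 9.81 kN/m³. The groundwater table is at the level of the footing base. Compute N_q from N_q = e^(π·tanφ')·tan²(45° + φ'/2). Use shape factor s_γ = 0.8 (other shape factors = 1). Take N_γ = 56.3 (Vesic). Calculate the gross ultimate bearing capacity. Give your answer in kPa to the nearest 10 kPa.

tan36° = 0.7265, so N_q = e^(π×0.7265)·tan²(63°) = 9.801 × 3.852 = 37.75.
q = γ·D_f = 19.5 × 2.55 = 49.725 kPa.
For the ½γBN_γ term take γ' = 20.9 − 9.81 = 11.09 kN/m³ (soil below base is submerged).
q·N_q = 49.725 × 37.752 = 1877.2 kPa
0.5·γ·B·N_γ·s_γ = 0.5 × 11.09 × 2.21 × 56.3 × 0.8 = 551.94 kPa
q_ult = 1877.2 + 551.94 = 2429.2 kPa.

q_ult ≈ 2430 kPa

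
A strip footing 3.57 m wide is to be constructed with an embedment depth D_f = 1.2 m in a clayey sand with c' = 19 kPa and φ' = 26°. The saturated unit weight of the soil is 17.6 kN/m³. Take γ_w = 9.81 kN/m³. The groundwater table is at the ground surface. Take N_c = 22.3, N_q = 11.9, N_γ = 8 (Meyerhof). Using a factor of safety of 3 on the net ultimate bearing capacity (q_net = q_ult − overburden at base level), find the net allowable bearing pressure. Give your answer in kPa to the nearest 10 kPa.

q_all(net) ≈ 210 kPa

With the water table at the surface the whole profile is submerged: γ' = 17.6 − 9.81 = 7.79 kN/m³, so q = γ'·D_f = 9.348 kPa; the same γ' applies in the ½γBN_γ term.
q_ult = c·N_c + q·N_q + 0.5·γ·B·N_γ
     = 19 × 22.3 + 9.348 × 11.9 + 0.5 × 7.79 × 3.57 × 8
     = 423.7 + 111.24 + 111.24 = 646.18 kPa.
q_net = 646.18 − 9.348 = 636.83 kPa.
q_all(net) = 636.83 / 3 = 212.28 kPa.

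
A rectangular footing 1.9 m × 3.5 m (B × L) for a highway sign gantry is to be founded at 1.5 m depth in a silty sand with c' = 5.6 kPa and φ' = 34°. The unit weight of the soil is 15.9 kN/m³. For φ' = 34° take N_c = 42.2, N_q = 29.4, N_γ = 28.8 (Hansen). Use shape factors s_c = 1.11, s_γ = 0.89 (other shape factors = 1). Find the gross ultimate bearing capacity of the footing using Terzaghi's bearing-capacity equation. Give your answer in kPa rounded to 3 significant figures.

q_ult ≈ 1350 kPa

Overburden at base level: q = 15.9 × 1.5 = 23.85 kPa.
Cohesion term c·N_c·s_c = 5.6 × 42.2 × 1.11 = 262.32 kPa; surcharge term q·N_q = 23.85 × 29.4 = 701.19 kPa; self-weight term 0.5·γ·B·N_γ·s_γ = 0.5 × 15.9 × 1.9 × 28.8 × 0.89 = 387.17 kPa.
q_ult = 262.32 + 701.19 + 387.17 = 1350.7 kPa.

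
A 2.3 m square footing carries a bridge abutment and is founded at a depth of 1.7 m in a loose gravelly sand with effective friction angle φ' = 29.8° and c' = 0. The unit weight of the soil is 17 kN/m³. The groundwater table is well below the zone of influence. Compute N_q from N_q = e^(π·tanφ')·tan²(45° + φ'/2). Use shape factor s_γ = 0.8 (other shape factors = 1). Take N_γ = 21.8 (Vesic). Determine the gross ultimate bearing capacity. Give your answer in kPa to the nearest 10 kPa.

tan29.8° = 0.5727, so N_q = e^(π×0.5727)·tan²(59.9°) = 6.045 × 2.976 = 17.99.
q = γ·D_f = 17 × 1.7 = 28.9 kPa.
q·N_q = 28.9 × 17.989 = 519.89 kPa
0.5·γ·B·N_γ·s_γ = 0.5 × 17 × 2.3 × 21.8 × 0.8 = 340.95 kPa
q_ult = 519.89 + 340.95 = 860.84 kPa.

q_ult ≈ 860 kPa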